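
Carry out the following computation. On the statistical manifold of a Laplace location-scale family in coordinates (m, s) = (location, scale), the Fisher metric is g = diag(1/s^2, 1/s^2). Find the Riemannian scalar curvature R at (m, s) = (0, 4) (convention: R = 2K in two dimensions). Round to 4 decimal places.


The metric has the form g = (A dm^2 + B ds^2)/s^2 with A = 1, B = 1.
Substitute u = sqrt(A/B)*m: g = B*(du^2 + ds^2)/s^2, i.e. B times the
Poincare upper half-plane metric, which has constant Gaussian curvature -1.
Scaling a 2D metric by a constant c divides the Gaussian curvature by c,
so K = -1/B = -1/(1) = -1.0000 everywhere (the point (m, s) = (0, 4) is irrelevant:
the curvature is constant).
Scalar curvature in dimension 2: R = 2K = -2/(1) = -2.0000.

-2.0000


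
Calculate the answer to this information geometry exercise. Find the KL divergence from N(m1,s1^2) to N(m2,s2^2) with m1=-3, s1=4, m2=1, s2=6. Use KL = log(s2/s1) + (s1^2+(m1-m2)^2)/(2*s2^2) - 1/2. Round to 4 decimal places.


KL divergence between normal distributions:
KL = log(s2/s1) + (s1^2 + (m1-m2)^2)/(2*s2^2) - 1/2.
log(6/4) = 0.405465.
(4^2 + (-3-1)^2)/(2*6^2) = (16 + 16)/72 = 0.444444.
KL = 0.405465 + 0.444444 - 0.5 = 0.3499

0.3499


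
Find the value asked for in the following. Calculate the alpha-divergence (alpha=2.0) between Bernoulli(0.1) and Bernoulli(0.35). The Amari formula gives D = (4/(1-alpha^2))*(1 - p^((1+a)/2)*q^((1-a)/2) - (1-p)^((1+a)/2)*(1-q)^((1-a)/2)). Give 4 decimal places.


Amari alpha-divergence:
D = (4/(1-alpha^2))*(1 - p^((1+a)/2)*q^((1-a)/2) - (1-p)^((1+a)/2)*(1-q)^((1-a)/2)).
alpha = 2.0, p = 0.1, q = 0.35.
e1 = (1+alpha)/2 = 1.5, e2 = (1-alpha)/2 = -0.5.
t1 = p^e1 * q^e2 = 0.1^1.5 * 0.35^-0.5 = 0.053452.
t2 = (1-p)^e1 * (1-q)^e2 = 0.9^1.5 * 0.65^-0.5 = 1.059027.
4/(1-alpha^2) = -1.333333.
D = -1.333333*(1 - 0.053452 - 1.059027) = 0.1500

0.1500


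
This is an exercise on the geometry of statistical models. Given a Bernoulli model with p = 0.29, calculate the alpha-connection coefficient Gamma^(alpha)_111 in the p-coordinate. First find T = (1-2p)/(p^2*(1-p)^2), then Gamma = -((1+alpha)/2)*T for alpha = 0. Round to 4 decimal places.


Skewness (Amari-Chentsov) tensor: T = (1-2p)/(p^2*(1-p)^2).
p = 0.29, 1-2p = 0.42, p^2 = 0.0841, (1-p)^2 = 0.5041.
T = 0.42/(0.0841 * 0.5041) = 9.906873.
In the p-coordinate, Gamma^(alpha) = Gamma^(0) - (alpha/2)*T with Gamma^(0) = (1/2)*g'(p) = -T/2,
so Gamma^(alpha) = -((1+alpha)/2)*T.
alpha = 0, -(1+alpha)/2 = -0.5.
Gamma = -0.5 * 9.906873 = -4.9534

-4.9534


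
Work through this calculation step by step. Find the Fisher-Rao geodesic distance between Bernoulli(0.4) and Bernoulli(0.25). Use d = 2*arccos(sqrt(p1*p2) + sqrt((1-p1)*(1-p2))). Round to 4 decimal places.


Geodesic distance on Bernoulli manifold:
d(p1,p2) = 2*arccos(sqrt(p1*p2) + sqrt((1-p1)*(1-p2))).
sqrt(p1*p2) = sqrt(0.4*0.25) = 0.316228.
sqrt((1-p1)*(1-p2)) = sqrt(0.6*0.75) = 0.67082.
arg = 0.316228 + 0.67082 = 0.987048.
d = 2*arccos(0.987048) = 0.3222

0.3222


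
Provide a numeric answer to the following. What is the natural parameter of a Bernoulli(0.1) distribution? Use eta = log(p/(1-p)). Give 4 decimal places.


Natural parameter for Bernoulli: eta = log(p/(1-p)).
p = 0.1, 1-p = 0.9.
p/(1-p) = 0.111111.
eta = log(0.111111) = -2.1972

-2.1972


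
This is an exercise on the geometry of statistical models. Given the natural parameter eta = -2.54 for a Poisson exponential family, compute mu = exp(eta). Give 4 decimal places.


Expectation parameter for Poisson exponential family:
mu = exp(eta).
eta = -2.54.
mu = exp(-2.54) = 0.0789

0.0789


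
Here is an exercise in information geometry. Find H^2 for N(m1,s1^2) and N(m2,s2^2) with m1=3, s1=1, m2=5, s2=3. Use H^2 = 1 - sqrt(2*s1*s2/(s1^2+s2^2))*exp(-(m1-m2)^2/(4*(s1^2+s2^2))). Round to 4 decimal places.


Squared Hellinger distance for Gaussians:
H^2 = 1 - sqrt(2*s1*s2/(s1^2+s2^2)) * exp(-(m1-m2)^2/(4*(s1^2+s2^2))).
s1^2 = 1, s2^2 = 9, s1^2+s2^2 = 10.
sqrt(2*1*3/(10)) = 0.774597.
(m1-m2)^2 = (-2)^2 = 4.
exp(-4/(4*10)) = exp(-0.1) = 0.904837.
H^2 = 1 - 0.774597*0.904837 = 0.2991

0.2991


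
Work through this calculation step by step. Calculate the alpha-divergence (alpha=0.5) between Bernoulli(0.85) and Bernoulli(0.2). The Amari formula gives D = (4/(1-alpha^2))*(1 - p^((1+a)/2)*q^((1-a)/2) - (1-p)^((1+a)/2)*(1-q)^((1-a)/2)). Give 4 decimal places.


Amari alpha-divergence:
D = (4/(1-alpha^2))*(1 - p^((1+a)/2)*q^((1-a)/2) - (1-p)^((1+a)/2)*(1-q)^((1-a)/2)).
alpha = 0.5, p = 0.85, q = 0.2.
e1 = (1+alpha)/2 = 0.75, e2 = (1-alpha)/2 = 0.25.
t1 = p^e1 * q^e2 = 0.85^0.75 * 0.2^0.25 = 0.592.
t2 = (1-p)^e1 * (1-q)^e2 = 0.15^0.75 * 0.8^0.25 = 0.227951.
4/(1-alpha^2) = 5.333333.
D = 5.333333*(1 - 0.592 - 0.227951) = 0.9603

0.9603


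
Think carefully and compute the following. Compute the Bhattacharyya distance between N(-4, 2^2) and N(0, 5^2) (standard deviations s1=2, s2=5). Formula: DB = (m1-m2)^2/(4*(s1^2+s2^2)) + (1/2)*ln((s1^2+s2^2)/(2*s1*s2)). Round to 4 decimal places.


Bhattacharyya distance between two Gaussians:
DB = (m1-m2)^2/(4*(s1^2+s2^2)) + (1/2)*ln((s1^2+s2^2)/(2*s1*s2)).
(m1-m2)^2 = (-4)^2 = 16.
s1^2+s2^2 = 4 + 25 = 29.
term1 = 16/116 = 0.137931.
term2 = 0.5*ln(29/20.0) = 0.185782.
DB = 0.137931 + 0.185782 = 0.3237

0.3237


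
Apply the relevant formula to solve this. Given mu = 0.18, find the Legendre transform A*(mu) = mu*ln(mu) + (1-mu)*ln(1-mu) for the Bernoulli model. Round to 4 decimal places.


Legendre transform for Bernoulli:
A*(mu) = mu*log(mu) + (1-mu)*log(1-mu).
mu = 0.18, 1-mu = 0.82.
mu*log(mu) = 0.18*log(0.18) = -0.308664.
(1-mu)*log(1-mu) = 0.82*log(0.82) = -0.16273.
A* = -0.308664 + -0.16273 = -0.4714

-0.4714


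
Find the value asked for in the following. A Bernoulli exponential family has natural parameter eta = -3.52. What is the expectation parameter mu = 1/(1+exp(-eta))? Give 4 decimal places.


Dual coordinate (expectation parameter) for Bernoulli:
mu = 1/(1+exp(-eta)).
eta = -3.52.
exp(-eta) = exp(3.52) = 33.784428.
mu = 1/(1+33.784428) = 0.0287

0.0287


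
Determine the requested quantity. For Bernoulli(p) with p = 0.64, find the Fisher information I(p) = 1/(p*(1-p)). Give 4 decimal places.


For Bernoulli(p), Fisher information is I(p) = 1/(p*(1-p)).
p = 0.64, 1-p = 0.36.
p*(1-p) = 0.2304.
I(p) = 1/0.2304 = 4.3403

4.3403


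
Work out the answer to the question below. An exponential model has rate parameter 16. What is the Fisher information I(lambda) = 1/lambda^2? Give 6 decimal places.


Fisher information for exponential: I(lambda) = 1/lambda^2.
lambda = 16, lambda^2 = 256.
I = 1/256 = 0.003906

0.003906


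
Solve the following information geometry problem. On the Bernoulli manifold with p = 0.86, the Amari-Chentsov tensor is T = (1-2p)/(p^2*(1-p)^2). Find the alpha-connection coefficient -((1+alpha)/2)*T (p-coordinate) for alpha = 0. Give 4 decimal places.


Skewness (Amari-Chentsov) tensor: T = (1-2p)/(p^2*(1-p)^2).
p = 0.86, 1-2p = -0.72, p^2 = 0.7396, (1-p)^2 = 0.0196.
T = -0.72/(0.7396 * 0.0196) = -49.668326.
In the p-coordinate, Gamma^(alpha) = Gamma^(0) - (alpha/2)*T with Gamma^(0) = (1/2)*g'(p) = -T/2,
so Gamma^(alpha) = -((1+alpha)/2)*T.
alpha = 0, -(1+alpha)/2 = -0.5.
Gamma = -0.5 * -49.668326 = 24.8342

24.8342


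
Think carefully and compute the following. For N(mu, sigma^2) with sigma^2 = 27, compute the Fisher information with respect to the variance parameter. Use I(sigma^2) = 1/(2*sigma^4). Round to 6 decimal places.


Fisher information for variance: I(sigma^2) = 1/(2*sigma^4).
sigma^2 = 27, so sigma^4 = 729.
I = 1/(2*729) = 1/1458 = 0.000686

0.000686


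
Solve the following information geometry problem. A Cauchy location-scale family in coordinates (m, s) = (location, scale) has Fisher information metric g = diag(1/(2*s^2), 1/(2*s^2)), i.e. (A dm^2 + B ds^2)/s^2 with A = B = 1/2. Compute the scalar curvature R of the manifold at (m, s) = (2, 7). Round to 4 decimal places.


The metric has the form g = (A dm^2 + B ds^2)/s^2 with A = 1/2, B = 1/2.
Substitute u = sqrt(A/B)*m: g = B*(du^2 + ds^2)/s^2, i.e. B times the
Poincare upper half-plane metric, which has constant Gaussian curvature -1.
Scaling a 2D metric by a constant c divides the Gaussian curvature by c,
so K = -1/B = -1/(1/2) = -2.0000 everywhere (the point (m, s) = (2, 7) is irrelevant:
the curvature is constant).
Scalar curvature in dimension 2: R = 2K = -2/(1/2) = -4.0000.

-4.0000


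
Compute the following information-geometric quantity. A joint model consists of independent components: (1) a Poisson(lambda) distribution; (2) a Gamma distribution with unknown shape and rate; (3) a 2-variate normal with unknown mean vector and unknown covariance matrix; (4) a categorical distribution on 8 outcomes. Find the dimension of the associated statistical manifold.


The dimension of a statistical manifold equals the number of free
(independent) real parameters of the model. For a product of independent
blocks the parameter counts add.
- Poisson (lambda): 1.
- Gamma (shape, rate): 2.
- 2-variate normal: 2 (mean) + 2*3/2 = 3 (symmetric covariance) = 5.
- categorical on 8 outcomes (probabilities sum to 1): 8-1 = 7.
Total = 1 + 2 + 5 + 7 = 15.
Dimension = 15

15


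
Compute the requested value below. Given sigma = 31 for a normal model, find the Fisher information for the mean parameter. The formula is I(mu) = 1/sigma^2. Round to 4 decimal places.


The Fisher information for the mean of a normal distribution is I(mu) = 1/sigma^2.
sigma = 31, so sigma^2 = 961.
I(mu) = 1/961 = 0.0010

0.0010


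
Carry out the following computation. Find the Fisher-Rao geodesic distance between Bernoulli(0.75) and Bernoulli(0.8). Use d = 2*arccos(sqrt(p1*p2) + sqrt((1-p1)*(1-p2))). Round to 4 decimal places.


Geodesic distance on Bernoulli manifold:
d(p1,p2) = 2*arccos(sqrt(p1*p2) + sqrt((1-p1)*(1-p2))).
sqrt(p1*p2) = sqrt(0.75*0.8) = 0.774597.
sqrt((1-p1)*(1-p2)) = sqrt(0.25*0.2) = 0.223607.
arg = 0.774597 + 0.223607 = 0.998203.
d = 2*arccos(0.998203) = 0.1199

0.1199


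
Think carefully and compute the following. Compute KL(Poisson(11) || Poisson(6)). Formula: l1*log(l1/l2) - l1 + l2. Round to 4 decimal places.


KL divergence for Poisson:
KL = l1*log(l1/l2) - l1 + l2.
l1 = 11, l2 = 6.
log(11/6) = 0.606136.
l1*log(l1/l2) = 11 * 0.606136 = 6.667494.
KL = 6.667494 - 11 + 6 = 1.6675

1.6675


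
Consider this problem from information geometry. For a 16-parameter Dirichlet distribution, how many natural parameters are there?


Exponential family dimension calculation:
Dirichlet with 16 components has 16 natural parameters.

16


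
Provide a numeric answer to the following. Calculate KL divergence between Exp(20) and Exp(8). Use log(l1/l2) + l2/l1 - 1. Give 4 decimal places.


KL divergence for exponential family:
KL = log(l1/l2) + l2/l1 - 1.
log(20/8) = 0.916291.
8/20 = 0.4.
KL = 0.916291 + 0.4 - 1 = 0.3163

0.3163


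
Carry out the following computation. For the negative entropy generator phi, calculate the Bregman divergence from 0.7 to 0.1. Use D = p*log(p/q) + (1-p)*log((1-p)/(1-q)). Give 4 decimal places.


Bregman divergence with negative entropy generator:
D = p*log(p/q) + (1-p)*log((1-p)/(1-q)).
p = 0.7, q = 0.1.
p*log(p/q) = 0.7*log(0.7/0.1) = 1.362137.
(1-p)*log((1-p)/(1-q)) = 0.3*log(0.3/0.9) = -0.329584.
D = 1.362137 + -0.329584 = 1.0326

1.0326


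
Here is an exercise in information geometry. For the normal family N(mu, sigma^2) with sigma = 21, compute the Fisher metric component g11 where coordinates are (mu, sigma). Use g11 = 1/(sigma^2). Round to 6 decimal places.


For the 2-parameter normal family, the Fisher metric has:
  g11 = 1/sigma^2, g22 = 2/sigma^2.
sigma = 21, sigma^2 = 441.
g11 = 0.002268

0.002268


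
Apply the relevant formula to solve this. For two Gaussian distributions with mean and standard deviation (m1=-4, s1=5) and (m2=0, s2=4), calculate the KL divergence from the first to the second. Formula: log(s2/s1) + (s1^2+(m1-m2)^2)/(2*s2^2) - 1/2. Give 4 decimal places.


KL divergence between normal distributions:
KL = log(s2/s1) + (s1^2 + (m1-m2)^2)/(2*s2^2) - 1/2.
log(4/5) = -0.223144.
(5^2 + (-4-0)^2)/(2*4^2) = (25 + 16)/32 = 1.28125.
KL = -0.223144 + 1.28125 - 0.5 = 0.5581

0.5581


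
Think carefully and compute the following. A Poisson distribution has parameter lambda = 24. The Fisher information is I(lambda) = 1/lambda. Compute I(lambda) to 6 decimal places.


Fisher information for Poisson: I(lambda) = 1/lambda.
lambda = 24.
I(lambda) = 1/24 = 0.041667

0.041667


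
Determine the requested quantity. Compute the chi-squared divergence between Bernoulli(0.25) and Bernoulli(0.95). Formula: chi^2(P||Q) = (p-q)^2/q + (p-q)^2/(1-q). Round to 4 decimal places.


Chi-squared divergence between Bernoulli distributions:
chi^2 = (p-q)^2/q + (p-q)^2/(1-q).
p = 0.25, q = 0.95, p-q = -0.7.
(p-q)^2 = 0.49.
term1 = 0.49/0.95 = 0.515789.
term2 = 0.49/0.05 = 9.8.
chi^2 = 0.515789 + 9.8 = 10.3158

10.3158


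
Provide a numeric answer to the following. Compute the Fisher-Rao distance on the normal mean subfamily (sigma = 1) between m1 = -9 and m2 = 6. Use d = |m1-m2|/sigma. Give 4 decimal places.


On the fixed-variance normal subfamily, geodesic distance = |m1-m2|/sigma.
|-9 - 6| = 15.
sigma = 1.
d = 15/1 = 15.0000

15.0000


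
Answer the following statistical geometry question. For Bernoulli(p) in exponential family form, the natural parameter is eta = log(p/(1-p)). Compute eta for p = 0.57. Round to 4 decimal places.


Natural parameter for Bernoulli: eta = log(p/(1-p)).
p = 0.57, 1-p = 0.43.
p/(1-p) = 1.325581.
eta = log(1.325581) = 0.2819

0.2819


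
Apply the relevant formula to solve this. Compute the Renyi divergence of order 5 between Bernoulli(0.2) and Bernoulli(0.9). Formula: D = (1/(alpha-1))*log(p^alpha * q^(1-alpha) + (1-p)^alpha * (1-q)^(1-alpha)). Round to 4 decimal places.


Renyi divergence of order alpha between Bernoulli distributions:
D = (1/(alpha-1))*log(p^alpha * q^(1-alpha) + (1-p)^alpha * (1-q)^(1-alpha)).
alpha = 5, p = 0.2, q = 0.9.
p^alpha * q^(1-alpha) = 0.2^5 * 0.9^-4 = 0.000488.
(1-p)^alpha * (1-q)^(1-alpha) = 0.8^5 * 0.1^-4 = 3276.8.
sum = 0.000488 + 3276.8 = 3276.800488.
D = (1/4)*log(3276.800488) = 2.0237

2.0237


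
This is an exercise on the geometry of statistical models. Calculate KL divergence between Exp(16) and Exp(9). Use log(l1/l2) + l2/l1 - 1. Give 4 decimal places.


KL divergence for exponential family:
KL = log(l1/l2) + l2/l1 - 1.
log(16/9) = 0.575364.
9/16 = 0.5625.
KL = 0.575364 + 0.5625 - 1 = 0.1379

0.1379


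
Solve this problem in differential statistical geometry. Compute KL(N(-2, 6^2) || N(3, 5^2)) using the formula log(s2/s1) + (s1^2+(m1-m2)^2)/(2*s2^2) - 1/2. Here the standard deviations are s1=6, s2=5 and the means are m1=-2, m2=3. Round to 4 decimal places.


KL divergence between normal distributions:
KL = log(s2/s1) + (s1^2 + (m1-m2)^2)/(2*s2^2) - 1/2.
log(5/6) = -0.182322.
(6^2 + (-2-3)^2)/(2*5^2) = (36 + 25)/50 = 1.22.
KL = -0.182322 + 1.22 - 0.5 = 0.5377

0.5377


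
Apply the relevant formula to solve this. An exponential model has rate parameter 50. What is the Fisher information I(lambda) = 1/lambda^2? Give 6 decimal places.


Fisher information for exponential: I(lambda) = 1/lambda^2.
lambda = 50, lambda^2 = 2500.
I = 1/2500 = 0.000400

0.000400


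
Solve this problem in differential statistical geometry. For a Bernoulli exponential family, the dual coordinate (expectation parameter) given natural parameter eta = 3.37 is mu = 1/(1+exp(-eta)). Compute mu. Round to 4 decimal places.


Dual coordinate (expectation parameter) for Bernoulli:
mu = 1/(1+exp(-eta)).
eta = 3.37.
exp(-eta) = exp(-3.37) = 0.03439.
mu = 1/(1+0.03439) = 0.9668

0.9668


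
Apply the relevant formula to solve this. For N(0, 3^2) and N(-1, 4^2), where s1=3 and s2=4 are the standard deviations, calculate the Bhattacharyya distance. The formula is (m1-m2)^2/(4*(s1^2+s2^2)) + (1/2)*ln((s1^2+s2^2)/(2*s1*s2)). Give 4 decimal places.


Bhattacharyya distance between two Gaussians:
DB = (m1-m2)^2/(4*(s1^2+s2^2)) + (1/2)*ln((s1^2+s2^2)/(2*s1*s2)).
(m1-m2)^2 = (1)^2 = 1.
s1^2+s2^2 = 9 + 16 = 25.
term1 = 1/100 = 0.01.
term2 = 0.5*ln(25/24.0) = 0.020411.
DB = 0.01 + 0.020411 = 0.0304

0.0304


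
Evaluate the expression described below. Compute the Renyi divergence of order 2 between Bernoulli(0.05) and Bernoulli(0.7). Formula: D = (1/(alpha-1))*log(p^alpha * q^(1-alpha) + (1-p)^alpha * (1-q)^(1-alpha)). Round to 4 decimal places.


Renyi divergence of order alpha between Bernoulli distributions:
D = (1/(alpha-1))*log(p^alpha * q^(1-alpha) + (1-p)^alpha * (1-q)^(1-alpha)).
alpha = 2, p = 0.05, q = 0.7.
p^alpha * q^(1-alpha) = 0.05^2 * 0.7^-1 = 0.003571.
(1-p)^alpha * (1-q)^(1-alpha) = 0.95^2 * 0.3^-1 = 3.008333.
sum = 0.003571 + 3.008333 = 3.011905.
D = (1/1)*log(3.011905) = 1.1026

1.1026


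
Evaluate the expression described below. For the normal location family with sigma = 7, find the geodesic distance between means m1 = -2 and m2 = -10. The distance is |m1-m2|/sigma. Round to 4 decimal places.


On the fixed-variance normal subfamily, geodesic distance = |m1-m2|/sigma.
|-2 - -10| = 8.
sigma = 7.
d = 8/7 = 1.1429

1.1429


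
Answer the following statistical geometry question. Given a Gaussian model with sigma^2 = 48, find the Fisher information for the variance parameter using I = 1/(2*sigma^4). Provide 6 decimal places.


Fisher information for variance: I(sigma^2) = 1/(2*sigma^4).
sigma^2 = 48, so sigma^4 = 2304.
I = 1/(2*2304) = 1/4608 = 0.000217

0.000217


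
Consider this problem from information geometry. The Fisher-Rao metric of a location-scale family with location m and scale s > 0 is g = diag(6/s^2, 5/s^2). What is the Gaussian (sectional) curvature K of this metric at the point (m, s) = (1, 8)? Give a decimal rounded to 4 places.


The metric has the form g = (A dm^2 + B ds^2)/s^2 with A = 6, B = 5.
Substitute u = sqrt(A/B)*m: g = B*(du^2 + ds^2)/s^2, i.e. B times the
Poincare upper half-plane metric, which has constant Gaussian curvature -1.
Scaling a 2D metric by a constant c divides the Gaussian curvature by c,
so K = -1/B = -1/(5) = -0.2000 everywhere (the point (m, s) = (1, 8) is irrelevant:
the curvature is constant).
The requested Gaussian curvature is K = -0.2000.

-0.2000


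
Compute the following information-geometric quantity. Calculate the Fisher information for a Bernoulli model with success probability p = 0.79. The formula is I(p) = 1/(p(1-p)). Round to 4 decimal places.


For Bernoulli(p), Fisher information is I(p) = 1/(p*(1-p)).
p = 0.79, 1-p = 0.21.
p*(1-p) = 0.1659.
I(p) = 1/0.1659 = 6.0277

6.0277


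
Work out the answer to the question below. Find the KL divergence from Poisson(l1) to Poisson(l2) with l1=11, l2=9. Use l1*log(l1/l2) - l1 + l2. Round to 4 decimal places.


KL divergence for Poisson:
KL = l1*log(l1/l2) - l1 + l2.
l1 = 11, l2 = 9.
log(11/9) = 0.200671.
l1*log(l1/l2) = 11 * 0.200671 = 2.207378.
KL = 2.207378 - 11 + 9 = 0.2074

0.2074


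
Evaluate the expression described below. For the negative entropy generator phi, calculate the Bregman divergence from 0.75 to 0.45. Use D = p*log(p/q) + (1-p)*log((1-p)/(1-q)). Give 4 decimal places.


Bregman divergence with negative entropy generator:
D = p*log(p/q) + (1-p)*log((1-p)/(1-q)).
p = 0.75, q = 0.45.
p*log(p/q) = 0.75*log(0.75/0.45) = 0.383119.
(1-p)*log((1-p)/(1-q)) = 0.25*log(0.25/0.55) = -0.197114.
D = 0.383119 + -0.197114 = 0.1860

0.1860


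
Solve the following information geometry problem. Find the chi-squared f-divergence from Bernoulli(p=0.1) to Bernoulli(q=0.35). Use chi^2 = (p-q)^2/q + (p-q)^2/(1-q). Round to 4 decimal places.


Chi-squared divergence between Bernoulli distributions:
chi^2 = (p-q)^2/q + (p-q)^2/(1-q).
p = 0.1, q = 0.35, p-q = -0.25.
(p-q)^2 = 0.0625.
term1 = 0.0625/0.35 = 0.178571.
term2 = 0.0625/0.65 = 0.096154.
chi^2 = 0.178571 + 0.096154 = 0.2747

0.2747


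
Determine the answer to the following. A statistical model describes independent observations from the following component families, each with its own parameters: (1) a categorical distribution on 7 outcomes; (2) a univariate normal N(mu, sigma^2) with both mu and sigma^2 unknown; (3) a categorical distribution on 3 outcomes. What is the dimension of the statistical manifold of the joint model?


The dimension of a statistical manifold equals the number of free
(independent) real parameters of the model. For a product of independent
blocks the parameter counts add.
- categorical on 7 outcomes (probabilities sum to 1): 7-1 = 6.
- normal (mu, sigma^2): 2.
- categorical on 3 outcomes (probabilities sum to 1): 3-1 = 2.
Total = 6 + 2 + 2 = 10.
Dimension = 10

10


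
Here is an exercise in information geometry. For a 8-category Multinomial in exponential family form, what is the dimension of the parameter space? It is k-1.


Exponential family dimension calculation:
For Multinomial with k=8 categories, dim = k-1 = 7.

7


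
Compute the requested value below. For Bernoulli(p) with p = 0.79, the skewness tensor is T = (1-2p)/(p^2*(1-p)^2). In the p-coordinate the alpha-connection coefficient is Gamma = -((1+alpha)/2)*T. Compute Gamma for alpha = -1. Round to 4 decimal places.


Skewness (Amari-Chentsov) tensor: T = (1-2p)/(p^2*(1-p)^2).
p = 0.79, 1-2p = -0.58, p^2 = 0.6241, (1-p)^2 = 0.0441.
T = -0.58/(0.6241 * 0.0441) = -21.07343.
In the p-coordinate, Gamma^(alpha) = Gamma^(0) - (alpha/2)*T with Gamma^(0) = (1/2)*g'(p) = -T/2,
so Gamma^(alpha) = -((1+alpha)/2)*T.
alpha = -1, -(1+alpha)/2 = 0.0.
Gamma = 0.0 * -21.07343 = 0.0000

0.0000


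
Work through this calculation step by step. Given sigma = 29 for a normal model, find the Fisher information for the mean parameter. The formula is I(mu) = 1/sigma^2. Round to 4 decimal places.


The Fisher information for the mean of a normal distribution is I(mu) = 1/sigma^2.
sigma = 29, so sigma^2 = 841.
I(mu) = 1/841 = 0.0012

0.0012


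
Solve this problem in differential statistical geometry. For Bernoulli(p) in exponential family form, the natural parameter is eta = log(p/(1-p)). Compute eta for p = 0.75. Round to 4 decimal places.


Natural parameter for Bernoulli: eta = log(p/(1-p)).
p = 0.75, 1-p = 0.25.
p/(1-p) = 3.0.
eta = log(3.0) = 1.0986

1.0986


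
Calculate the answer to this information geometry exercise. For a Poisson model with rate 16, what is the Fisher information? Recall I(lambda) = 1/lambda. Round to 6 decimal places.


Fisher information for Poisson: I(lambda) = 1/lambda.
lambda = 16.
I(lambda) = 1/16 = 0.062500

0.062500


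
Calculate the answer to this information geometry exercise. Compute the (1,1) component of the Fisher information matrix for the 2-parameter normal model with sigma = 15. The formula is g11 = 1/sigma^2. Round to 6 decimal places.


For the 2-parameter normal family, the Fisher metric has:
  g11 = 1/sigma^2, g22 = 2/sigma^2.
sigma = 15, sigma^2 = 225.
g11 = 0.004444

0.004444


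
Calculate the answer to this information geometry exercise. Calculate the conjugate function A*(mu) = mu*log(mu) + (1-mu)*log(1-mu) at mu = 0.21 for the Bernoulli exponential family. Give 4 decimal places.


Legendre transform for Bernoulli:
A*(mu) = mu*log(mu) + (1-mu)*log(1-mu).
mu = 0.21, 1-mu = 0.79.
mu*log(mu) = 0.21*log(0.21) = -0.327736.
(1-mu)*log(1-mu) = 0.79*log(0.79) = -0.186221.
A* = -0.327736 + -0.186221 = -0.5140

-0.5140


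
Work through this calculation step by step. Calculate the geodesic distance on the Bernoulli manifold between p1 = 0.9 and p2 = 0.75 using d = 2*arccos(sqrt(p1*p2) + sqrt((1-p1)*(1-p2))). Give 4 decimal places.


Geodesic distance on Bernoulli manifold:
d(p1,p2) = 2*arccos(sqrt(p1*p2) + sqrt((1-p1)*(1-p2))).
sqrt(p1*p2) = sqrt(0.9*0.75) = 0.821584.
sqrt((1-p1)*(1-p2)) = sqrt(0.1*0.25) = 0.158114.
arg = 0.821584 + 0.158114 = 0.979698.
d = 2*arccos(0.979698) = 0.4037

0.4037


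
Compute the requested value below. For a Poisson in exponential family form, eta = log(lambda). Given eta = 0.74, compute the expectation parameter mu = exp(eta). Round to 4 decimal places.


Expectation parameter for Poisson exponential family:
mu = exp(eta).
eta = 0.74.
mu = exp(0.74) = 2.0959

2.0959


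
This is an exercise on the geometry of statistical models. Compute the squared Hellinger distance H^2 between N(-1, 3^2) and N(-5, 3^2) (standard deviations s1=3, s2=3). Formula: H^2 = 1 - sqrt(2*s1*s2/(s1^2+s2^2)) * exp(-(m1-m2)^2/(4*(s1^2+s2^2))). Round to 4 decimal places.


Squared Hellinger distance for Gaussians:
H^2 = 1 - sqrt(2*s1*s2/(s1^2+s2^2)) * exp(-(m1-m2)^2/(4*(s1^2+s2^2))).
s1^2 = 9, s2^2 = 9, s1^2+s2^2 = 18.
sqrt(2*3*3/(18)) = 1.0.
(m1-m2)^2 = (4)^2 = 16.
exp(-16/(4*18)) = exp(-0.222222) = 0.800737.
H^2 = 1 - 1.0*0.800737 = 0.1993

0.1993


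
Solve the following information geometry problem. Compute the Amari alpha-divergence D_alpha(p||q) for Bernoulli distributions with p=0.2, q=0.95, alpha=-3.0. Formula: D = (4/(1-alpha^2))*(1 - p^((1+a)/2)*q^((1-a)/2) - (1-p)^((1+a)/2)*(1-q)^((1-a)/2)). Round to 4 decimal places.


Amari alpha-divergence:
D = (4/(1-alpha^2))*(1 - p^((1+a)/2)*q^((1-a)/2) - (1-p)^((1+a)/2)*(1-q)^((1-a)/2)).
alpha = -3.0, p = 0.2, q = 0.95.
e1 = (1+alpha)/2 = -1.0, e2 = (1-alpha)/2 = 2.0.
t1 = p^e1 * q^e2 = 0.2^-1.0 * 0.95^2.0 = 4.5125.
t2 = (1-p)^e1 * (1-q)^e2 = 0.8^-1.0 * 0.05^2.0 = 0.003125.
4/(1-alpha^2) = -0.5.
D = -0.5*(1 - 4.5125 - 0.003125) = 1.7578

1.7578


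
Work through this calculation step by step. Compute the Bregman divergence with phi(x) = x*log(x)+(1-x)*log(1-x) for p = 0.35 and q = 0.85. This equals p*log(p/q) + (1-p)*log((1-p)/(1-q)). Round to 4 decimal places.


Bregman divergence with negative entropy generator:
D = p*log(p/q) + (1-p)*log((1-p)/(1-q)).
p = 0.35, q = 0.85.
p*log(p/q) = 0.35*log(0.35/0.85) = -0.310556.
(1-p)*log((1-p)/(1-q)) = 0.65*log(0.65/0.15) = 0.953119.
D = -0.310556 + 0.953119 = 0.6426

0.6426


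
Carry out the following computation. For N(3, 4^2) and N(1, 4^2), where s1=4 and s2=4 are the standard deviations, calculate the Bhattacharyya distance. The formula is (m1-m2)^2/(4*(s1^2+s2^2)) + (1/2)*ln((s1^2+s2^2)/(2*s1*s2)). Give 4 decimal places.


Bhattacharyya distance between two Gaussians:
DB = (m1-m2)^2/(4*(s1^2+s2^2)) + (1/2)*ln((s1^2+s2^2)/(2*s1*s2)).
(m1-m2)^2 = (2)^2 = 4.
s1^2+s2^2 = 16 + 16 = 32.
term1 = 4/128 = 0.03125.
term2 = 0.5*ln(32/32.0) = 0.0.
DB = 0.03125 + 0.0 = 0.0313

0.0313


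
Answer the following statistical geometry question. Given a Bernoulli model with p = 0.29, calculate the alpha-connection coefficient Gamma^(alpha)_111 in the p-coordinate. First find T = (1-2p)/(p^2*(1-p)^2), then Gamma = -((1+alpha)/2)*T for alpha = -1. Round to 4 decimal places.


Skewness (Amari-Chentsov) tensor: T = (1-2p)/(p^2*(1-p)^2).
p = 0.29, 1-2p = 0.42, p^2 = 0.0841, (1-p)^2 = 0.5041.
T = 0.42/(0.0841 * 0.5041) = 9.906873.
In the p-coordinate, Gamma^(alpha) = Gamma^(0) - (alpha/2)*T with Gamma^(0) = (1/2)*g'(p) = -T/2,
so Gamma^(alpha) = -((1+alpha)/2)*T.
alpha = -1, -(1+alpha)/2 = 0.0.
Gamma = 0.0 * 9.906873 = 0.0000

0.0000


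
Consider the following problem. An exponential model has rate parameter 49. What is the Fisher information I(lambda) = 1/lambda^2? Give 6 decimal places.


Fisher information for exponential: I(lambda) = 1/lambda^2.
lambda = 49, lambda^2 = 2401.
I = 1/2401 = 0.000416

0.000416


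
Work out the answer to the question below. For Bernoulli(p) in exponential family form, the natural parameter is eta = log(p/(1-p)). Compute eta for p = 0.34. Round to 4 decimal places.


Natural parameter for Bernoulli: eta = log(p/(1-p)).
p = 0.34, 1-p = 0.66.
p/(1-p) = 0.515152.
eta = log(0.515152) = -0.6633

-0.6633


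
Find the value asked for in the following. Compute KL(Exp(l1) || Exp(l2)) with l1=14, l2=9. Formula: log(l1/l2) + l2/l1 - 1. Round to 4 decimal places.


KL divergence for exponential family:
KL = log(l1/l2) + l2/l1 - 1.
log(14/9) = 0.441833.
9/14 = 0.642857.
KL = 0.441833 + 0.642857 - 1 = 0.0847

0.0847


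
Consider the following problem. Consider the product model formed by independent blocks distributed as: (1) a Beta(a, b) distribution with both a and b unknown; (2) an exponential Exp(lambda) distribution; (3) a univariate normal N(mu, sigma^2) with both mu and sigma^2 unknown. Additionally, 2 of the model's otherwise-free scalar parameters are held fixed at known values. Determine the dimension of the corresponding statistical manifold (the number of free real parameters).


The dimension of a statistical manifold equals the number of free
(independent) real parameters of the model. For a product of independent
blocks the parameter counts add.
- Beta (a, b): 2.
- exponential (lambda): 1.
- normal (mu, sigma^2): 2.
Total = 2 + 1 + 2 = 5.
2 parameter(s) fixed at known values: 5 - 2 = 3.
Dimension = 3

3


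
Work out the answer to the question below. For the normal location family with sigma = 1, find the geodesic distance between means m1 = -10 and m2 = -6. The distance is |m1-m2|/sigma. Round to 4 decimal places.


On the fixed-variance normal subfamily, geodesic distance = |m1-m2|/sigma.
|-10 - -6| = 4.
sigma = 1.
d = 4/1 = 4.0000

4.0000


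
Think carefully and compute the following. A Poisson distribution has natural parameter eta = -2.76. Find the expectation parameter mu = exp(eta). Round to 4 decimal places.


Expectation parameter for Poisson exponential family:
mu = exp(eta).
eta = -2.76.
mu = exp(-2.76) = 0.0633

0.0633


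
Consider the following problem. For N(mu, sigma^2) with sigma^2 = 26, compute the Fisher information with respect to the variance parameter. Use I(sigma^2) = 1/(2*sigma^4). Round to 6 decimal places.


Fisher information for variance: I(sigma^2) = 1/(2*sigma^4).
sigma^2 = 26, so sigma^4 = 676.
I = 1/(2*676) = 1/1352 = 0.000740

0.000740


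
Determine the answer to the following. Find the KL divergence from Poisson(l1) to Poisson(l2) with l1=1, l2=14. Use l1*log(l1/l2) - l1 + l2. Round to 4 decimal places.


KL divergence for Poisson:
KL = l1*log(l1/l2) - l1 + l2.
l1 = 1, l2 = 14.
log(1/14) = -2.639057.
l1*log(l1/l2) = 1 * -2.639057 = -2.639057.
KL = -2.639057 - 1 + 14 = 10.3609

10.3609


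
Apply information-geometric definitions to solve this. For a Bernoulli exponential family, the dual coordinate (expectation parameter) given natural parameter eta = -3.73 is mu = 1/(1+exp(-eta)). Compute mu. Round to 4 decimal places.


Dual coordinate (expectation parameter) for Bernoulli:
mu = 1/(1+exp(-eta)).
eta = -3.73.
exp(-eta) = exp(3.73) = 41.679108.
mu = 1/(1+41.679108) = 0.0234

0.0234


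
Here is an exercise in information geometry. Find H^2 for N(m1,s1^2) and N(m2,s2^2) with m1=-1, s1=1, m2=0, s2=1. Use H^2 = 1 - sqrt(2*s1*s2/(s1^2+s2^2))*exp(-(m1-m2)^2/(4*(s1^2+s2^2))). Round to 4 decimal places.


Squared Hellinger distance for Gaussians:
H^2 = 1 - sqrt(2*s1*s2/(s1^2+s2^2)) * exp(-(m1-m2)^2/(4*(s1^2+s2^2))).
s1^2 = 1, s2^2 = 1, s1^2+s2^2 = 2.
sqrt(2*1*1/(2)) = 1.0.
(m1-m2)^2 = (-1)^2 = 1.
exp(-1/(4*2)) = exp(-0.125) = 0.882497.
H^2 = 1 - 1.0*0.882497 = 0.1175

0.1175


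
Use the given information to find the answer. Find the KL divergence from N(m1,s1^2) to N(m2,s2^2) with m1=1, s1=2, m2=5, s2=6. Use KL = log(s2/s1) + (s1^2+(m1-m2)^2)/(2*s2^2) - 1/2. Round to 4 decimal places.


KL divergence between normal distributions:
KL = log(s2/s1) + (s1^2 + (m1-m2)^2)/(2*s2^2) - 1/2.
log(6/2) = 1.098612.
(2^2 + (1-5)^2)/(2*6^2) = (4 + 16)/72 = 0.277778.
KL = 1.098612 + 0.277778 - 0.5 = 0.8764

0.8764


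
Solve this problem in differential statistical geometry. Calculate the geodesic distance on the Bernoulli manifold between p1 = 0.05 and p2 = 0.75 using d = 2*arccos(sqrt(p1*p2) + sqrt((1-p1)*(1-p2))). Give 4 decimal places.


Geodesic distance on Bernoulli manifold:
d(p1,p2) = 2*arccos(sqrt(p1*p2) + sqrt((1-p1)*(1-p2))).
sqrt(p1*p2) = sqrt(0.05*0.75) = 0.193649.
sqrt((1-p1)*(1-p2)) = sqrt(0.95*0.25) = 0.48734.
arg = 0.193649 + 0.48734 = 0.680989.
d = 2*arccos(0.680989) = 1.6434

1.6434


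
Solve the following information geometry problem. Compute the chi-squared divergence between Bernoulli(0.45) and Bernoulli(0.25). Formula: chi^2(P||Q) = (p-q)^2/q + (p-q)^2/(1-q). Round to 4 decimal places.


Chi-squared divergence between Bernoulli distributions:
chi^2 = (p-q)^2/q + (p-q)^2/(1-q).
p = 0.45, q = 0.25, p-q = 0.2.
(p-q)^2 = 0.04.
term1 = 0.04/0.25 = 0.16.
term2 = 0.04/0.75 = 0.053333.
chi^2 = 0.16 + 0.053333 = 0.2133

0.2133


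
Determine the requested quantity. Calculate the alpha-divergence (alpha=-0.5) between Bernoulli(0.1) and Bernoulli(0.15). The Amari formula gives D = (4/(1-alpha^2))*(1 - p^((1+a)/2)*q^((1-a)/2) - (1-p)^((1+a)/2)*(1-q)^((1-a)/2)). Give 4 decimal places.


Amari alpha-divergence:
D = (4/(1-alpha^2))*(1 - p^((1+a)/2)*q^((1-a)/2) - (1-p)^((1+a)/2)*(1-q)^((1-a)/2)).
alpha = -0.5, p = 0.1, q = 0.15.
e1 = (1+alpha)/2 = 0.25, e2 = (1-alpha)/2 = 0.75.
t1 = p^e1 * q^e2 = 0.1^0.25 * 0.15^0.75 = 0.13554.
t2 = (1-p)^e1 * (1-q)^e2 = 0.9^0.25 * 0.85^0.75 = 0.862233.
4/(1-alpha^2) = 5.333333.
D = 5.333333*(1 - 0.13554 - 0.862233) = 0.0119

0.0119


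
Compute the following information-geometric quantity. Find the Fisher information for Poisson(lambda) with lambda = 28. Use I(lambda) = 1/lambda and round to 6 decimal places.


Fisher information for Poisson: I(lambda) = 1/lambda.
lambda = 28.
I(lambda) = 1/28 = 0.035714

0.035714


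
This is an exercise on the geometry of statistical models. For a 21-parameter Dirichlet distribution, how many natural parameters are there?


Exponential family dimension calculation:
Dirichlet with 21 components has 21 natural parameters.

21


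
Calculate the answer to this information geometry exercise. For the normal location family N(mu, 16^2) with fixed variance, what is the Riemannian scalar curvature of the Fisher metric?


This family has a single free parameter, so its statistical manifold
is 1-dimensional. The Riemann curvature tensor of any 1-dimensional
Riemannian manifold vanishes identically, so R = 0.

0


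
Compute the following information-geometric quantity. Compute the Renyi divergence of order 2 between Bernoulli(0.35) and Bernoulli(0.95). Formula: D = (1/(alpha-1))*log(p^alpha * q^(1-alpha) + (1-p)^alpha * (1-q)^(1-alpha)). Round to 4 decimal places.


Renyi divergence of order alpha between Bernoulli distributions:
D = (1/(alpha-1))*log(p^alpha * q^(1-alpha) + (1-p)^alpha * (1-q)^(1-alpha)).
alpha = 2, p = 0.35, q = 0.95.
p^alpha * q^(1-alpha) = 0.35^2 * 0.95^-1 = 0.128947.
(1-p)^alpha * (1-q)^(1-alpha) = 0.65^2 * 0.05^-1 = 8.45.
sum = 0.128947 + 8.45 = 8.578947.
D = (1/1)*log(8.578947) = 2.1493

2.1493


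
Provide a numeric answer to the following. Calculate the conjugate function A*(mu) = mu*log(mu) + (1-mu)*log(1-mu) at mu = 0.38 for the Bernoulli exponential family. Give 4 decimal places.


Legendre transform for Bernoulli:
A*(mu) = mu*log(mu) + (1-mu)*log(1-mu).
mu = 0.38, 1-mu = 0.62.
mu*log(mu) = 0.38*log(0.38) = -0.367682.
(1-mu)*log(1-mu) = 0.62*log(0.62) = -0.296382.
A* = -0.367682 + -0.296382 = -0.6641

-0.6641


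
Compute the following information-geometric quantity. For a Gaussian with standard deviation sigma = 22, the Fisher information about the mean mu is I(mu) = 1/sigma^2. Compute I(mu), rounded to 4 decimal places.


The Fisher information for the mean of a normal distribution is I(mu) = 1/sigma^2.
sigma = 22, so sigma^2 = 484.
I(mu) = 1/484 = 0.0021

0.0021


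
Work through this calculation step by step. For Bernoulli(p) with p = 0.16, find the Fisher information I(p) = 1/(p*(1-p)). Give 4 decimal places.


For Bernoulli(p), Fisher information is I(p) = 1/(p*(1-p)).
p = 0.16, 1-p = 0.84.
p*(1-p) = 0.1344.
I(p) = 1/0.1344 = 7.4405

7.4405


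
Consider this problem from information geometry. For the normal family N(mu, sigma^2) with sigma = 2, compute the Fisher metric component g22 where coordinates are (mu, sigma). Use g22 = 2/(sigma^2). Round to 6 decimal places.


For the 2-parameter normal family, the Fisher metric has:
  g11 = 1/sigma^2, g22 = 2/sigma^2.
sigma = 2, sigma^2 = 4.
g22 = 0.500000

0.500000


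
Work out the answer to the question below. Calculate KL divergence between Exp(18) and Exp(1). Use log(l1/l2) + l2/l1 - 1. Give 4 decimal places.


KL divergence for exponential family:
KL = log(l1/l2) + l2/l1 - 1.
log(18/1) = 2.890372.
1/18 = 0.055556.
KL = 2.890372 + 0.055556 - 1 = 1.9459

1.9459


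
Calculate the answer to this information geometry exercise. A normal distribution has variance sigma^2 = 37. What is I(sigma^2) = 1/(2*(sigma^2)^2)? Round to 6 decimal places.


Fisher information for variance: I(sigma^2) = 1/(2*sigma^4).
sigma^2 = 37, so sigma^4 = 1369.
I = 1/(2*1369) = 1/2738 = 0.000365

0.000365


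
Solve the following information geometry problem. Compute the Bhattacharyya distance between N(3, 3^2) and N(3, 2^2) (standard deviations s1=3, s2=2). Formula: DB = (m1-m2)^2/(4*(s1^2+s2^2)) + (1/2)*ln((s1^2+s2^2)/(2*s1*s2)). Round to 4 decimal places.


Bhattacharyya distance between two Gaussians:
DB = (m1-m2)^2/(4*(s1^2+s2^2)) + (1/2)*ln((s1^2+s2^2)/(2*s1*s2)).
(m1-m2)^2 = (0)^2 = 0.
s1^2+s2^2 = 9 + 4 = 13.
term1 = 0/52 = 0.0.
term2 = 0.5*ln(13/12.0) = 0.040021.
DB = 0.0 + 0.040021 = 0.0400

0.0400


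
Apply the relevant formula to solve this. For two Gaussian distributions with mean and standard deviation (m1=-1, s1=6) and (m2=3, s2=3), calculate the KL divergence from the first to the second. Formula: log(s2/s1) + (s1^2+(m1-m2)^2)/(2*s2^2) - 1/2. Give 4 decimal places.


KL divergence between normal distributions:
KL = log(s2/s1) + (s1^2 + (m1-m2)^2)/(2*s2^2) - 1/2.
log(3/6) = -0.693147.
(6^2 + (-1-3)^2)/(2*3^2) = (36 + 16)/18 = 2.888889.
KL = -0.693147 + 2.888889 - 0.5 = 1.6957

1.6957


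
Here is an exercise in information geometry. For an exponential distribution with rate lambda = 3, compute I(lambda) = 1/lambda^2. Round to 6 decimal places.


Fisher information for exponential: I(lambda) = 1/lambda^2.
lambda = 3, lambda^2 = 9.
I = 1/9 = 0.111111

0.111111


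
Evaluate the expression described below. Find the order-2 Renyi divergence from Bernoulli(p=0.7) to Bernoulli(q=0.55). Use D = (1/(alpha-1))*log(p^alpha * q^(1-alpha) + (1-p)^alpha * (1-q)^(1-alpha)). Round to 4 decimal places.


Renyi divergence of order alpha between Bernoulli distributions:
D = (1/(alpha-1))*log(p^alpha * q^(1-alpha) + (1-p)^alpha * (1-q)^(1-alpha)).
alpha = 2, p = 0.7, q = 0.55.
p^alpha * q^(1-alpha) = 0.7^2 * 0.55^-1 = 0.890909.
(1-p)^alpha * (1-q)^(1-alpha) = 0.3^2 * 0.45^-1 = 0.2.
sum = 0.890909 + 0.2 = 1.090909.
D = (1/1)*log(1.090909) = 0.0870

0.0870


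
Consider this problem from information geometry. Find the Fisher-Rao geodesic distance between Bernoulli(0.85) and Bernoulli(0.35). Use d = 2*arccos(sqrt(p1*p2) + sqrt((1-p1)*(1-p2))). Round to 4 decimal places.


Geodesic distance on Bernoulli manifold:
d(p1,p2) = 2*arccos(sqrt(p1*p2) + sqrt((1-p1)*(1-p2))).
sqrt(p1*p2) = sqrt(0.85*0.35) = 0.545436.
sqrt((1-p1)*(1-p2)) = sqrt(0.15*0.65) = 0.31225.
arg = 0.545436 + 0.31225 = 0.857686.
d = 2*arccos(0.857686) = 1.0801

1.0801


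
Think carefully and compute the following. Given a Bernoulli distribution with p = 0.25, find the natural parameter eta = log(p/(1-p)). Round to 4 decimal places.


Natural parameter for Bernoulli: eta = log(p/(1-p)).
p = 0.25, 1-p = 0.75.
p/(1-p) = 0.333333.
eta = log(0.333333) = -1.0986

-1.0986


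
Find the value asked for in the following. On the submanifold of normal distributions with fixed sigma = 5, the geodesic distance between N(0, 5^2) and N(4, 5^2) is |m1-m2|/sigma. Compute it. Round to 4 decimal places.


On the fixed-variance normal subfamily, geodesic distance = |m1-m2|/sigma.
|0 - 4| = 4.
sigma = 5.
d = 4/5 = 0.8000

0.8000


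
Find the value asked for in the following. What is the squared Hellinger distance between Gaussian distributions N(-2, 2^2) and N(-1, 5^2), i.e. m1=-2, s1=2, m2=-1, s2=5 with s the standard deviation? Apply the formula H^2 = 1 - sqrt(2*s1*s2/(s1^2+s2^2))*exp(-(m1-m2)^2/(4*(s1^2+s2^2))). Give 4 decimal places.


Squared Hellinger distance for Gaussians:
H^2 = 1 - sqrt(2*s1*s2/(s1^2+s2^2)) * exp(-(m1-m2)^2/(4*(s1^2+s2^2))).
s1^2 = 4, s2^2 = 25, s1^2+s2^2 = 29.
sqrt(2*2*5/(29)) = 0.830455.
(m1-m2)^2 = (-1)^2 = 1.
exp(-1/(4*29)) = exp(-0.008621) = 0.991416.
H^2 = 1 - 0.830455*0.991416 = 0.1767

0.1767
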